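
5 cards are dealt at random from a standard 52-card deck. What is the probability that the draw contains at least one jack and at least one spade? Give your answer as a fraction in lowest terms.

There are C(52,5) = 2598960 possible draws.
By inclusion-exclusion on the complements, draws missing all jacks or all spades: C(48,5) + C(39,5) − C(36,5) = 1712304 + 575757 − 376992 = 1911069.
So draws with at least one of each: 2598960 − 1911069 = 687891, probability 687891/2598960 = 229297/866320.

229297/866320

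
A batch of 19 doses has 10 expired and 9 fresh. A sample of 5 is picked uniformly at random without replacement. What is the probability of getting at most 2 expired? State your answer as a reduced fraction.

287/646

Total selections: C(19,5) = 11628.
Favorable selections (at most 2 expired): C(10,0)·C(9,5) + C(10,1)·C(9,4) + C(10,2)·C(9,3) = 126 + 1260 + 3780 = 5166.
Probability = 5166/11628 = 287/646.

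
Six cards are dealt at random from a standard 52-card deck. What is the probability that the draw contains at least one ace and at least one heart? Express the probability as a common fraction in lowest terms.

6772177/20358520

There are C(52,6) = 20358520 possible draws.
By inclusion-exclusion on the complements, draws missing all aces or all hearts: C(48,6) + C(39,6) − C(36,6) = 12271512 + 3262623 − 1947792 = 13586343.
So draws with at least one of each: 20358520 − 13586343 = 6772177, probability 6772177/20358520.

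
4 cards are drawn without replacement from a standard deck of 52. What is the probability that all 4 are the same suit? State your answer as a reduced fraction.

There are C(52,4) = 270725 possible 4-card hands.
Hands of one suit: 4 suits × C(13,4) = 4·715 = 2860.
Probability = 2860/270725 = 44/4165.

44/4165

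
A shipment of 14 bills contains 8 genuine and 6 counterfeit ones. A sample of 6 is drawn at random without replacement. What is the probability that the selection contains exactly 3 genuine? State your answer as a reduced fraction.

The sample space is all 6-subsets of the 14: C(14,6) = 3003.
Selections with exactly 3 genuine: choose 3 of the 8 genuine and 3 of the 6 counterfeit, C(8,3)·C(6,3) = 56·20 = 1120.
Probability = 1120/3003 = 160/429.

160/429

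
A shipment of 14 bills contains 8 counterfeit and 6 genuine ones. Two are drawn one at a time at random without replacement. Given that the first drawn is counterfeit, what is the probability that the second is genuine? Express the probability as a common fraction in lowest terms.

6/13

After removing one counterfeit, 13 remain: 7 counterfeit and 6 genuine.
So the probability the next is genuine is 6/13.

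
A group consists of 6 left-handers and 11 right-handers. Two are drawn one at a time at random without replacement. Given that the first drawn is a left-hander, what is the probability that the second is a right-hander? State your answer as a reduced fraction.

After removing one left-hander, 16 remain: 5 left-handers and 11 right-handers.
So the probability the next is a right-hander is 11/16.

11/16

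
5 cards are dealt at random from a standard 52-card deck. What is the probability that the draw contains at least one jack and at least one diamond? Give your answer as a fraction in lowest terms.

229297/866320

There are C(52,5) = 2598960 possible draws.
By inclusion-exclusion on the complements, draws missing all jacks or all diamonds: C(48,5) + C(39,5) − C(36,5) = 1712304 + 575757 − 376992 = 1911069.
So draws with at least one of each: 2598960 − 1911069 = 687891, probability 687891/2598960 = 229297/866320.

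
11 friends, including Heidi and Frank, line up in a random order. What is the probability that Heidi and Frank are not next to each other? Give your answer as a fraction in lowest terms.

9/11

There are 11! = 39916800 arrangements.
Arrangements with Heidi and Frank adjacent: 2·10! = 7257600.
So not adjacent: 39916800 − 7257600 = 32659200, probability 32659200/39916800 = 9/11.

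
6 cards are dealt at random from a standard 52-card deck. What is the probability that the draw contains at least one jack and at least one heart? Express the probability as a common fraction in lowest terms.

6772177/20358520

There are C(52,6) = 20358520 possible draws.
By inclusion-exclusion on the complements, draws missing all jacks or all hearts: C(48,6) + C(39,6) − C(36,6) = 12271512 + 3262623 − 1947792 = 13586343.
So draws with at least one of each: 20358520 − 13586343 = 6772177, probability 6772177/20358520.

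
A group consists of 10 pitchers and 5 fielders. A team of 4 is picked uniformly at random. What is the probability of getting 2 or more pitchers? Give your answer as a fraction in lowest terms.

There are C(15,4) = 1365 ways to choose the 4.
Favorable selections (2 or more pitchers): C(10,2)·C(5,2) + C(10,3)·C(5,1) + C(10,4)·C(5,0) = 450 + 600 + 210 = 1260.
Probability = 1260/1365 = 12/13.

12/13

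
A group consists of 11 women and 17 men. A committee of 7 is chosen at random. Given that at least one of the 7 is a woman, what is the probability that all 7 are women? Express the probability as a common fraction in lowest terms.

15/52936

Work in counts. Selections with at least one woman: C(28,7) − C(17,7) = 1184040 − 19448 = 1164592.
Of those, selections where all 7 are women: C(11,7) = 330.
Conditional probability = 330/1164592 = 15/52936.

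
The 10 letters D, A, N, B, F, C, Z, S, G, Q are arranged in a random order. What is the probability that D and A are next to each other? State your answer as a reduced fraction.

1/5

There are 10! = 3628800 arrangements.
Treat D and A as a block: 9! arrangements of the blocks × 2 orders within the block = 2·362880 = 725760.
Probability = 725760/3628800 = 1/5.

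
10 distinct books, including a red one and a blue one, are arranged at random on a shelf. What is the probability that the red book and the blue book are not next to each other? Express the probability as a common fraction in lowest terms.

There are 10! = 3628800 arrangements.
Arrangements with the red book and the blue book adjacent: 2·9! = 725760.
So not adjacent: 3628800 − 725760 = 2903040, probability 2903040/3628800 = 4/5.

4/5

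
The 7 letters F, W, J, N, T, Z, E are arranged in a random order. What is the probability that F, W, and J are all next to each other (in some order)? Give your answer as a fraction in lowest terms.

1/7

There are 7! = 5040 arrangements.
Treat the three as one block: 5! placements × 3! orders within the block = 120·6 = 720.
Probability = 720/5040 = 1/7.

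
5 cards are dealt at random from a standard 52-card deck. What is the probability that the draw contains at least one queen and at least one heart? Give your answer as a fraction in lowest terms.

There are C(52,5) = 2598960 possible draws.
By inclusion-exclusion on the complements, draws missing all queens or all hearts: C(48,5) + C(39,5) − C(36,5) = 1712304 + 575757 − 376992 = 1911069.
So draws with at least one of each: 2598960 − 1911069 = 687891, probability 687891/2598960 = 229297/866320.

229297/866320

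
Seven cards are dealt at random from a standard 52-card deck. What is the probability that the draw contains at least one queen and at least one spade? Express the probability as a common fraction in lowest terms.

There are C(52,7) = 133784560 possible draws.
By inclusion-exclusion on the complements, draws missing all queens or all spades: C(48,7) + C(39,7) − C(36,7) = 73629072 + 15380937 − 8347680 = 80662329.
So draws with at least one of each: 133784560 − 80662329 = 53122231, probability 53122231/133784560.

53122231/133784560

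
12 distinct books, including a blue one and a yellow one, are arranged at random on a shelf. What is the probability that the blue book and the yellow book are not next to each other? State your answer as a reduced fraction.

5/6

There are 12! = 479001600 arrangements.
Arrangements with the blue book and the yellow book adjacent: 2·11! = 79833600.
So not adjacent: 479001600 − 79833600 = 399168000, probability 399168000/479001600 = 5/6.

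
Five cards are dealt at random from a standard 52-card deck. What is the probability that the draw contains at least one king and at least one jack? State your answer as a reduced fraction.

6509/64974

There are C(52,5) = 2598960 possible draws.
By inclusion-exclusion on the complements, draws missing all kings or all jacks: C(48,5) + C(48,5) − C(44,5) = 1712304 + 1712304 − 1086008 = 2338600.
So draws with at least one of each: 2598960 − 2338600 = 260360, probability 260360/2598960 = 6509/64974.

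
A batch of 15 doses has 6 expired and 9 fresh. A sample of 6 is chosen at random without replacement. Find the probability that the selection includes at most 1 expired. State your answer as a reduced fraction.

Total selections: C(15,6) = 5005.
Favorable selections (at most 1 expired): C(6,0)·C(9,6) + C(6,1)·C(9,5) = 84 + 756 = 840.
Probability = 840/5005 = 24/143.

24/143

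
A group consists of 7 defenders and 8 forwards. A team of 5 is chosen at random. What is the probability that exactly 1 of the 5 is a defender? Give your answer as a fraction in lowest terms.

70/429

There are C(15,5) = 3003 ways to choose 5 from 15.
Selections with exactly 1 defender: choose 1 of the 7 defenders and 4 of the 8 forwards, C(7,1)·C(8,4) = 7·70 = 490.
Probability = 490/3003 = 70/429.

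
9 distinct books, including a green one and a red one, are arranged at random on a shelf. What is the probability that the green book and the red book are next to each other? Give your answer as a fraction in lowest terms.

There are 9! = 362880 arrangements.
Treat the green book and the red book as a block: 8! arrangements of the blocks × 2 orders within the block = 2·40320 = 80640.
Probability = 80640/362880 = 2/9.

2/9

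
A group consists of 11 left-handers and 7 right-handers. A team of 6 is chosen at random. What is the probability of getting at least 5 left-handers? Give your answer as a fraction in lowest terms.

There are C(18,6) = 18564 ways to choose the 6.
Favorable selections (at least 5 left-handers): C(11,5)·C(7,1) + C(11,6)·C(7,0) = 3234 + 462 = 3696.
Probability = 3696/18564 = 44/221.

44/221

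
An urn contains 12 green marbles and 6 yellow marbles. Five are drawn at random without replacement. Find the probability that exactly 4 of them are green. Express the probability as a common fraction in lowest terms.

Total number of selections: C(18,5) = 8568.
Selections with exactly 4 green: choose 4 of the 12 green and 1 of the 6 yellow, C(12,4)·C(6,1) = 495·6 = 2970.
Probability = 2970/8568 = 165/476.

165/476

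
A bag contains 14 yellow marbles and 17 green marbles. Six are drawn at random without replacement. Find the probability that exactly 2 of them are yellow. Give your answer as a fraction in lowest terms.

Total number of selections: C(31,6) = 736281.
Selections with exactly 2 yellow: choose 2 of the 14 yellow and 4 of the 17 green, C(14,2)·C(17,4) = 91·2380 = 216580.
Probability = 216580/736281 = 2380/8091.

2380/8091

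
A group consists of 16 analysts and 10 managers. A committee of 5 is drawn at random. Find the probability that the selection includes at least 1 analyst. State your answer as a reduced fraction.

Total selections: C(26,5) = 65780.
The complement is all 5 are managers: C(10,5) = 252.
Probability = 1 − 252/65780 = 65528/65780 = 16382/16445.

16382/16445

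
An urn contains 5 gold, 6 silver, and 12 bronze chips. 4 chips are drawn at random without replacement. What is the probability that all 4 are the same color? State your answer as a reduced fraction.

103/1771

There are C(23,4) = 8855 ways to draw 4 chips.
All same color: C(5,4) + C(6,4) + C(12,4) = 5 + 15 + 495 = 515.
Probability = 515/8855 = 103/1771.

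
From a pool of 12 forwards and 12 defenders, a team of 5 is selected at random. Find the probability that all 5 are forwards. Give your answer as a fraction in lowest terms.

There are C(24,5) = 42504 possible selections.
Selections with all forwards: C(12,5) = 792.
Probability = 792/42504 = 3/161.

3/161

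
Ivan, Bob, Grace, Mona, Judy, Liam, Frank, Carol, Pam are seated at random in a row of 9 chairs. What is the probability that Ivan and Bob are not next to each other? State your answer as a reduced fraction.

There are 9! = 362880 arrangements.
Arrangements with Ivan and Bob adjacent: 2·8! = 80640.
So not adjacent: 362880 − 80640 = 282240, probability 282240/362880 = 7/9.

7/9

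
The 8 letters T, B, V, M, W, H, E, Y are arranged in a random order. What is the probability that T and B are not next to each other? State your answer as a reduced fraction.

There are 8! = 40320 arrangements.
Arrangements with T and B adjacent: 2·7! = 10080.
So not adjacent: 40320 − 10080 = 30240, probability 30240/40320 = 3/4.

3/4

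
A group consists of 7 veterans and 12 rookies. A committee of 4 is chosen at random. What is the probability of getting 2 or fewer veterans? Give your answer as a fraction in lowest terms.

3421/3876

Total selections: C(19,4) = 3876.
Count the complement (more than 2 veterans): C(7,3)·C(12,1) + C(7,4)·C(12,0) = 420 + 35 = 455.
Probability = 1 − 455/3876 = 3421/3876.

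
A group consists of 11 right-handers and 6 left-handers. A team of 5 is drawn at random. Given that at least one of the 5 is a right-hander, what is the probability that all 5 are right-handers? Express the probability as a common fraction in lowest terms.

21/281

Work in counts. Selections with at least one right-hander: C(17,5) − C(6,5) = 6188 − 6 = 6182.
Of those, selections where all 5 are right-handers: C(11,5) = 462.
Conditional probability = 462/6182 = 21/281.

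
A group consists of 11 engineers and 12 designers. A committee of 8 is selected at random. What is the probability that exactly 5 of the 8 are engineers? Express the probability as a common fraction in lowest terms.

1540/7429

Total number of selections: C(23,8) = 490314.
Selections with exactly 5 engineers: choose 5 of the 11 engineers and 3 of the 12 designers, C(11,5)·C(12,3) = 462·220 = 101640.
Probability = 101640/490314 = 1540/7429.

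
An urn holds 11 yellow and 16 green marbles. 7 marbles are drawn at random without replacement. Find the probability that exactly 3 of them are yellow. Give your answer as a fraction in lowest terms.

70/207

Total number of selections: C(27,7) = 888030.
Selections with exactly 3 yellow: choose 3 of the 11 yellow and 4 of the 16 green, C(11,3)·C(16,4) = 165·1820 = 300300.
Probability = 300300/888030 = 70/207.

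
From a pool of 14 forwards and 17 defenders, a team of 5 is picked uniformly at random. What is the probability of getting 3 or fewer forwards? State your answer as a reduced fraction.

21556/24273

Total selections: C(31,5) = 169911.
Count the complement (more than 3 forwards): C(14,4)·C(17,1) + C(14,5)·C(17,0) = 17017 + 2002 = 19019.
Probability = 1 − 19019/169911 = 150892/169911 = 21556/24273.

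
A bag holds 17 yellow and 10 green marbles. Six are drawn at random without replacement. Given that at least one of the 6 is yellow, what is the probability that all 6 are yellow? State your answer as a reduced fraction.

Work in counts. Selections with at least one yellow: C(27,6) − C(10,6) = 296010 − 210 = 295800.
Of those, selections where all 6 are yellow: C(17,6) = 12376.
Conditional probability = 12376/295800 = 91/2175.

91/2175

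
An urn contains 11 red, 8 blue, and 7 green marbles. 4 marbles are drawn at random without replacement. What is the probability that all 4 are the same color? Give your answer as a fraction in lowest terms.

There are C(26,4) = 14950 ways to draw 4 marbles.
All same color: C(11,4) + C(8,4) + C(7,4) = 330 + 70 + 35 = 435.
Probability = 435/14950 = 87/2990.

87/2990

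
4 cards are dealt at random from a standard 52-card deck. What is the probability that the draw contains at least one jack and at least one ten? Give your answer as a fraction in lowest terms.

There are C(52,4) = 270725 possible draws.
By inclusion-exclusion on the complements, draws missing all jacks or all tens: C(48,4) + C(48,4) − C(44,4) = 194580 + 194580 − 135751 = 253409.
So draws with at least one of each: 270725 − 253409 = 17316, probability 17316/270725 = 1332/20825.

1332/20825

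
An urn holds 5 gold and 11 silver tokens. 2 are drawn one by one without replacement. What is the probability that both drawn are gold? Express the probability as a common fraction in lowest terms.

Multiply the conditional probabilities at each draw: 5/16 · 4/15 = 20/240 = 1/12.

1/12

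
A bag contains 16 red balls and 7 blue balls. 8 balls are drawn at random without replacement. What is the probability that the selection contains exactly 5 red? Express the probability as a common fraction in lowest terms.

25480/81719

There are C(23,8) = 490314 ways to choose 8 from 23.
Selections with exactly 5 red: choose 5 of the 16 red and 3 of the 7 blue, C(16,5)·C(7,3) = 4368·35 = 152880.
Probability = 152880/490314 = 25480/81719.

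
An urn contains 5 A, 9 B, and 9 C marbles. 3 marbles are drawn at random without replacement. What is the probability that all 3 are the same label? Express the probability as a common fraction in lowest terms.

There are C(23,3) = 1771 ways to draw 3 marbles.
All same label: C(5,3) + C(9,3) + C(9,3) = 10 + 84 + 84 = 178.
Probability = 178/1771.

178/1771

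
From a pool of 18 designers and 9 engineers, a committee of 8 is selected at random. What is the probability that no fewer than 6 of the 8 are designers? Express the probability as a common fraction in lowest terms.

8534/18975

There are C(27,8) = 2220075 ways to choose the 8.
Favorable selections (no fewer than 6 designers): C(18,6)·C(9,2) + C(18,7)·C(9,1) + C(18,8)·C(9,0) = 668304 + 286416 + 43758 = 998478.
Probability = 998478/2220075 = 8534/18975.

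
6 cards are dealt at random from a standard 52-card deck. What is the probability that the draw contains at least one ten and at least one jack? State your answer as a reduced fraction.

There are C(52,6) = 20358520 possible draws.
By inclusion-exclusion on the complements, draws missing all tens or all jacks: C(48,6) + C(48,6) − C(44,6) = 12271512 + 12271512 − 7059052 = 17483972.
So draws with at least one of each: 20358520 − 17483972 = 2874548, probability 2874548/20358520 = 718637/5089630.

718637/5089630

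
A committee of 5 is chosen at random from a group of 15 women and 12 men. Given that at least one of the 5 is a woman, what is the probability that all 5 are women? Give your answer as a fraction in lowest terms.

Work in counts. Selections with at least one woman: C(27,5) − C(12,5) = 80730 − 792 = 79938.
Of those, selections where all 5 are women: C(15,5) = 3003.
Conditional probability = 3003/79938 = 1001/26646.

1001/26646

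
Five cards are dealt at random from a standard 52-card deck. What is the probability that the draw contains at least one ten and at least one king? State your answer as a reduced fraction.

6509/64974

There are C(52,5) = 2598960 possible draws.
By inclusion-exclusion on the complements, draws missing all tens or all kings: C(48,5) + C(48,5) − C(44,5) = 1712304 + 1712304 − 1086008 = 2338600.
So draws with at least one of each: 2598960 − 2338600 = 260360, probability 260360/2598960 = 6509/64974.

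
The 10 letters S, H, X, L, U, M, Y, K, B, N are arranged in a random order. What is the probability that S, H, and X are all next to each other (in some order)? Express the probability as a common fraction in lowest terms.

1/15

There are 10! = 3628800 arrangements.
Treat the three as one block: 8! placements × 3! orders within the block = 40320·6 = 241920.
Probability = 241920/3628800 = 1/15.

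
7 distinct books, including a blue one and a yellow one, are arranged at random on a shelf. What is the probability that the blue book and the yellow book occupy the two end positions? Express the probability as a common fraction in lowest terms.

There are 7! = 5040 arrangements.
Place the blue book and the yellow book at the ends in 2 ways, arrange the remaining 5 in 5! = 120 ways: 2·120 = 240.
Probability = 240/5040 = 1/21.

1/21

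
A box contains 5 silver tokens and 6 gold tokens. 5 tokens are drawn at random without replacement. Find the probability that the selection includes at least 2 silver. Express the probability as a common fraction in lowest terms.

There are C(11,5) = 462 ways to choose the 5.
Favorable selections (at least 2 silver): C(5,2)·C(6,3) + C(5,3)·C(6,2) + C(5,4)·C(6,1) + C(5,5)·C(6,0) = 200 + 150 + 30 + 1 = 381.
Probability = 381/462 = 127/154.

127/154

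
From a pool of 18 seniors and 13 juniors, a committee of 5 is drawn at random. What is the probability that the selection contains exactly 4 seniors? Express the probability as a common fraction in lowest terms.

There are C(31,5) = 169911 ways to choose 5 from 31.
Selections with exactly 4 seniors: choose 4 of the 18 seniors and 1 of the 13 juniors, C(18,4)·C(13,1) = 3060·13 = 39780.
Probability = 39780/169911 = 4420/18879.

4420/18879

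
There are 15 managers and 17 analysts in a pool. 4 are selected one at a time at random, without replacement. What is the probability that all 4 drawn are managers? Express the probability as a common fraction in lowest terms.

Multiply the conditional probabilities at each draw: 15/32 · 14/31 · 13/30 · 12/29 = 32760/863040 = 273/7192.

273/7192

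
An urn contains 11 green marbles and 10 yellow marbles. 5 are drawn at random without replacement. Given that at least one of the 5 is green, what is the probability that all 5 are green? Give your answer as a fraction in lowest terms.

Work in counts. Selections with at least one green: C(21,5) − C(10,5) = 20349 − 252 = 20097.
Of those, selections where all 5 are green: C(11,5) = 462.
Conditional probability = 462/20097 = 2/87.

2/87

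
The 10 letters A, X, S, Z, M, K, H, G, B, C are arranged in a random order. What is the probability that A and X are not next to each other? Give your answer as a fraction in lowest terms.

4/5

There are 10! = 3628800 arrangements.
Arrangements with A and X adjacent: 2·9! = 725760.
So not adjacent: 3628800 − 725760 = 2903040, probability 2903040/3628800 = 4/5.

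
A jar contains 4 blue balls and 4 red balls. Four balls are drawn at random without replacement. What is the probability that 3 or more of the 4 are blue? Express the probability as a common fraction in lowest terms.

There are C(8,4) = 70 ways to choose the 4.
Favorable selections (3 or more blue): C(4,3)·C(4,1) + C(4,4)·C(4,0) = 16 + 1 = 17.
Probability = 17/70.

17/70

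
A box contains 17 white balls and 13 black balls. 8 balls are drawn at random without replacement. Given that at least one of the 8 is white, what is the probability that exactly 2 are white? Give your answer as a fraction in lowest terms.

Work in counts. Selections with at least one white: C(30,8) − C(13,8) = 5852925 − 1287 = 5851638.
Of those, selections where exactly 2 are white: C(17,2)·C(13,6) = 136·1716 = 233376.
Conditional probability = 233376/5851638 = 176/4413.

176/4413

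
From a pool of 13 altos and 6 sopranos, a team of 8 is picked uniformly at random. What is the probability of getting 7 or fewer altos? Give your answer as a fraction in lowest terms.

635/646

There are C(19,8) = 75582 ways to choose the 8.
The complement is exactly 8 altos: C(13,8)·C(6,0) = 1287.
Probability = 1 − 1287/75582 = 74295/75582 = 635/646.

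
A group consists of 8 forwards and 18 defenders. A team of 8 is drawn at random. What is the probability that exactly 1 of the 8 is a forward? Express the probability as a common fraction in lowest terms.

There are C(26,8) = 1562275 ways to choose 8 from 26.
Selections with exactly 1 forward: choose 1 of the 8 forwards and 7 of the 18 defenders, C(8,1)·C(18,7) = 8·31824 = 254592.
Probability = 254592/1562275 = 19584/120175.

19584/120175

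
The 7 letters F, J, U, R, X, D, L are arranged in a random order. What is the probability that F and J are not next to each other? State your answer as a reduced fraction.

5/7

There are 7! = 5040 arrangements.
Arrangements with F and J adjacent: 2·6! = 1440.
So not adjacent: 5040 − 1440 = 3600, probability 3600/5040 = 5/7.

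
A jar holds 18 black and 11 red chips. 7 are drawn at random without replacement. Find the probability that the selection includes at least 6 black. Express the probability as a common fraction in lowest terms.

Total selections: C(29,7) = 1560780.
Favorable selections (at least 6 black): C(18,6)·C(11,1) + C(18,7)·C(11,0) = 204204 + 31824 = 236028.
Probability = 236028/1560780 = 1513/10005.

1513/10005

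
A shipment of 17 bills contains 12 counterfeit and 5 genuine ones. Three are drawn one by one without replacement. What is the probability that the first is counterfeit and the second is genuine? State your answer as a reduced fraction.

Multiply the conditional probabilities at each draw: 12/17 · 5/16 = 60/272 = 15/68.

15/68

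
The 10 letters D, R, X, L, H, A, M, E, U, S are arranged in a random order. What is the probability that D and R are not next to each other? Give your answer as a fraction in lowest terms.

There are 10! = 3628800 arrangements.
Arrangements with D and R adjacent: 2·9! = 725760.
So not adjacent: 3628800 − 725760 = 2903040, probability 2903040/3628800 = 4/5.

4/5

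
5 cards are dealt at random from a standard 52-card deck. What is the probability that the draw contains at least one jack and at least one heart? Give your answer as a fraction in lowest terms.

There are C(52,5) = 2598960 possible draws.
By inclusion-exclusion on the complements, draws missing all jacks or all hearts: C(48,5) + C(39,5) − C(36,5) = 1712304 + 575757 − 376992 = 1911069.
So draws with at least one of each: 2598960 − 1911069 = 687891, probability 687891/2598960 = 229297/866320.

229297/866320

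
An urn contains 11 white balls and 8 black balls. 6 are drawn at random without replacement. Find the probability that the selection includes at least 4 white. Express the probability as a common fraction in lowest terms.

There are C(19,6) = 27132 ways to choose the 6.
Favorable selections (at least 4 white): C(11,4)·C(8,2) + C(11,5)·C(8,1) + C(11,6)·C(8,0) = 9240 + 3696 + 462 = 13398.
Probability = 13398/27132 = 319/646.

319/646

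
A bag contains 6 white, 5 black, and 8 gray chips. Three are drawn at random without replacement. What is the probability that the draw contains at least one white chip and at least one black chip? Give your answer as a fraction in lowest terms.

125/323

There are C(19,3) = 969 possible draws.
By inclusion-exclusion on the complements, draws missing all white or all black: C(13,3) + C(14,3) − C(8,3) = 286 + 364 − 56 = 594.
So draws with at least one of each: 969 − 594 = 375, probability 375/969 = 125/323.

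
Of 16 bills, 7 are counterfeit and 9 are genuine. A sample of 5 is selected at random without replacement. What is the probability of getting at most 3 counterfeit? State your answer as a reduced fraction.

Total selections: C(16,5) = 4368.
Count the complement (more than 3 counterfeit): C(7,4)·C(9,1) + C(7,5)·C(9,0) = 315 + 21 = 336.
Probability = 1 − 336/4368 = 4032/4368 = 12/13.

12/13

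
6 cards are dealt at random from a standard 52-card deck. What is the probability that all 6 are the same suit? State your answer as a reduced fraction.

66/195755

There are C(52,6) = 20358520 possible 6-card hands.
Hands of one suit: 4 suits × C(13,6) = 4·1716 = 6864.
Probability = 6864/20358520 = 66/195755.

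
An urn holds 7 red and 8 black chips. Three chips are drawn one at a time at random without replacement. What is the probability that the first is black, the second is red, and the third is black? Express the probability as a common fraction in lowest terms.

28/195

Multiply the conditional probabilities at each draw: 8/15 · 7/14 · 7/13 = 392/2730 = 28/195.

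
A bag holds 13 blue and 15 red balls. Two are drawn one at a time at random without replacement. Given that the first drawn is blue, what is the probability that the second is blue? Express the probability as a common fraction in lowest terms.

4/9

After removing one blue, 27 remain: 12 blue and 15 red.
So the probability the next is blue is 12/27 = 4/9.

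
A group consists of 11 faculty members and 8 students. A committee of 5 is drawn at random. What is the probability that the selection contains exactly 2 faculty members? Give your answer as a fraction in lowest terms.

The sample space is all 5-subsets of the 19: C(19,5) = 11628.
Selections with exactly 2 faculty members: choose 2 of the 11 faculty members and 3 of the 8 students, C(11,2)·C(8,3) = 55·56 = 3080.
Probability = 3080/11628 = 770/2907.

770/2907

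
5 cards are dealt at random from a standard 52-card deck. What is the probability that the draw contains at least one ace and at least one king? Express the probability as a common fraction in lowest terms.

There are C(52,5) = 2598960 possible draws.
By inclusion-exclusion on the complements, draws missing all aces or all kings: C(48,5) + C(48,5) − C(44,5) = 1712304 + 1712304 − 1086008 = 2338600.
So draws with at least one of each: 2598960 − 2338600 = 260360, probability 260360/2598960 = 6509/64974.

6509/64974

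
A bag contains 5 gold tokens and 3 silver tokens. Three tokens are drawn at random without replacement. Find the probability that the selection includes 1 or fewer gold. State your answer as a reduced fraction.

2/7

There are C(8,3) = 56 ways to choose the 3.
Favorable selections (1 or fewer gold): C(5,0)·C(3,3) + C(5,1)·C(3,2) = 1 + 15 = 16.
Probability = 16/56 = 2/7.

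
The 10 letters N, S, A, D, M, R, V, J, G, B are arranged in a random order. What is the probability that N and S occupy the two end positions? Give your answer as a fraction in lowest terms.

There are 10! = 3628800 arrangements.
Place N and S at the ends in 2 ways, arrange the remaining 8 in 8! = 40320 ways: 2·40320 = 80640.
Probability = 80640/3628800 = 1/45.

1/45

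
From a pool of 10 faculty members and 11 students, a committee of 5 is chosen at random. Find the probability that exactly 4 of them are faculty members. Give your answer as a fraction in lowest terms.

The sample space is all 5-subsets of the 21: C(21,5) = 20349.
Selections with exactly 4 faculty members: choose 4 of the 10 faculty members and 1 of the 11 students, C(10,4)·C(11,1) = 210·11 = 2310.
Probability = 2310/20349 = 110/969.

110/969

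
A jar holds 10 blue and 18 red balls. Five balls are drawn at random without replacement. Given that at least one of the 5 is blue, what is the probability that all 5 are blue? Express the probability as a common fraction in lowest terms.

Work in counts. Selections with at least one blue: C(28,5) − C(18,5) = 98280 − 8568 = 89712.
Of those, selections where all 5 are blue: C(10,5) = 252.
Conditional probability = 252/89712 = 1/356.

1/356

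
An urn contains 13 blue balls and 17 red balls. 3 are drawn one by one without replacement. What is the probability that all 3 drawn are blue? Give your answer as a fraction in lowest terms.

143/2030

Multiply the conditional probabilities at each draw: 13/30 · 12/29 · 11/28 = 1716/24360 = 143/2030.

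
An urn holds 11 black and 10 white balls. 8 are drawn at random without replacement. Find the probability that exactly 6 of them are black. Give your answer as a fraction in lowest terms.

There are C(21,8) = 203490 ways to choose 8 from 21.
Selections with exactly 6 black: choose 6 of the 11 black and 2 of the 10 white, C(11,6)·C(10,2) = 462·45 = 20790.
Probability = 20790/203490 = 33/323.

33/323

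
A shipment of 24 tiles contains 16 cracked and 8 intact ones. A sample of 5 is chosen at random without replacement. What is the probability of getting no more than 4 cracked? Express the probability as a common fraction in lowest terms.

227/253

There are C(24,5) = 42504 ways to choose the 5.
The complement is exactly 5 cracked: C(16,5)·C(8,0) = 4368.
Probability = 1 − 4368/42504 = 38136/42504 = 227/253.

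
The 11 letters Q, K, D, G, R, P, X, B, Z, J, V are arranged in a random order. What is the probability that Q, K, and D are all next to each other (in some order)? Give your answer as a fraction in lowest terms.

3/55

There are 11! = 39916800 arrangements.
Treat the three as one block: 9! placements × 3! orders within the block = 362880·6 = 2177280.
Probability = 2177280/39916800 = 3/55.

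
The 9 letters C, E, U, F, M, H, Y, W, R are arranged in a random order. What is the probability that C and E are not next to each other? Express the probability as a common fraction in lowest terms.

There are 9! = 362880 arrangements.
Arrangements with C and E adjacent: 2·8! = 80640.
So not adjacent: 362880 − 80640 = 282240, probability 282240/362880 = 7/9.

7/9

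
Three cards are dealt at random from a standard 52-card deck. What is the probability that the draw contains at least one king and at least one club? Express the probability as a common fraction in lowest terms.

33/260

There are C(52,3) = 22100 possible draws.
By inclusion-exclusion on the complements, draws missing all kings or all clubs: C(48,3) + C(39,3) − C(36,3) = 17296 + 9139 − 7140 = 19295.
So draws with at least one of each: 22100 − 19295 = 2805, probability 2805/22100 = 33/260.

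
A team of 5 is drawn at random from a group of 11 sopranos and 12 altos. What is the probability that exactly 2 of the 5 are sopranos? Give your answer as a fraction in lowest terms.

Total number of selections: C(23,5) = 33649.
Selections with exactly 2 sopranos: choose 2 of the 11 sopranos and 3 of the 12 altos, C(11,2)·C(12,3) = 55·220 = 12100.
Probability = 12100/33649 = 1100/3059.

1100/3059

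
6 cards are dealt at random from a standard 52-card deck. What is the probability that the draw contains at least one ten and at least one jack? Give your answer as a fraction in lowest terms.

718637/5089630

There are C(52,6) = 20358520 possible draws.
By inclusion-exclusion on the complements, draws missing all tens or all jacks: C(48,6) + C(48,6) − C(44,6) = 12271512 + 12271512 − 7059052 = 17483972.
So draws with at least one of each: 20358520 − 17483972 = 2874548, probability 2874548/20358520 = 718637/5089630.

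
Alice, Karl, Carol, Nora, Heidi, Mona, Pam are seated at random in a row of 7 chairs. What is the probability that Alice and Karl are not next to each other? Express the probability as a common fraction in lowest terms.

There are 7! = 5040 arrangements.
Arrangements with Alice and Karl adjacent: 2·6! = 1440.
So not adjacent: 5040 − 1440 = 3600, probability 3600/5040 = 5/7.

5/7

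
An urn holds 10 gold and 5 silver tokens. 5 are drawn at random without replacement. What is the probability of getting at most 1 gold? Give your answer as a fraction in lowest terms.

There are C(15,5) = 3003 ways to choose the 5.
Favorable selections (at most 1 gold): C(10,0)·C(5,5) + C(10,1)·C(5,4) = 1 + 50 = 51.
Probability = 51/3003 = 17/1001.

17/1001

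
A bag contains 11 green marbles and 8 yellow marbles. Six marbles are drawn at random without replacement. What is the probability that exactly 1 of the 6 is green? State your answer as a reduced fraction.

There are C(19,6) = 27132 ways to choose 6 from 19.
Selections with exactly 1 green: choose 1 of the 11 green and 5 of the 8 yellow, C(11,1)·C(8,5) = 11·56 = 616.
Probability = 616/27132 = 22/969.

22/969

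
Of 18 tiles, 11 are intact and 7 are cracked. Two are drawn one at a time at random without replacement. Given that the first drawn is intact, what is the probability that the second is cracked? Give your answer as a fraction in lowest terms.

7/17

After removing one intact, 17 remain: 10 intact and 7 cracked.
So the probability the next is cracked is 7/17.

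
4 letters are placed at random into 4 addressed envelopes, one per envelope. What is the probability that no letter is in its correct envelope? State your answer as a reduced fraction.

3/8

There are 4! = 24 assignments.
By inclusion-exclusion, assignments with no fixed points: C(4,0)·4! − C(4,1)·3! + C(4,2)·2! − C(4,3)·1! + C(4,4)·0! = 9.
Probability = 9/24 = 3/8.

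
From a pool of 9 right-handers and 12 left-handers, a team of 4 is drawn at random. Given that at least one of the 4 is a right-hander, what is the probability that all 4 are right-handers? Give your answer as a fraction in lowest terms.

7/305

Work in counts. Selections with at least one right-hander: C(21,4) − C(12,4) = 5985 − 495 = 5490.
Of those, selections where all 4 are right-handers: C(9,4) = 126.
Conditional probability = 126/5490 = 7/305.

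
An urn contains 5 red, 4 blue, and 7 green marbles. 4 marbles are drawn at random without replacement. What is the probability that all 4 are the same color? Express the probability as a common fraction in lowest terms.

There are C(16,4) = 1820 ways to draw 4 marbles.
All same color: C(5,4) + C(4,4) + C(7,4) = 5 + 1 + 35 = 41.
Probability = 41/1820.

41/1820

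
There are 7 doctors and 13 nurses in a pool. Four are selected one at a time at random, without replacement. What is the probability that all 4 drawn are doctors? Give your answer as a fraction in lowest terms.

7/969

Multiply the conditional probabilities at each draw: 7/20 · 6/19 · 5/18 · 4/17 = 840/116280 = 7/969.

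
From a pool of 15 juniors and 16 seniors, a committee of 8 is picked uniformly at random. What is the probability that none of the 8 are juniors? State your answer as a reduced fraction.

22/13485

There are C(31,8) = 7888725 possible selections.
Selections with no juniors (all seniors): C(16,8) = 12870.
Probability = 12870/7888725 = 22/13485.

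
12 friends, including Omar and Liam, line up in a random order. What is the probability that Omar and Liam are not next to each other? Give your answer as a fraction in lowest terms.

5/6

There are 12! = 479001600 arrangements.
Arrangements with Omar and Liam adjacent: 2·11! = 79833600.
So not adjacent: 479001600 − 79833600 = 399168000, probability 399168000/479001600 = 5/6.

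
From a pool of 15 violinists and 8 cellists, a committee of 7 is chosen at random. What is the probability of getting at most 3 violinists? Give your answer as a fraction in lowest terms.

38158/245157

Total selections: C(23,7) = 245157.
Favorable selections (at most 3 violinists): C(15,0)·C(8,7) + C(15,1)·C(8,6) + C(15,2)·C(8,5) + C(15,3)·C(8,4) = 8 + 420 + 5880 + 31850 = 38158.
Probability = 38158/245157.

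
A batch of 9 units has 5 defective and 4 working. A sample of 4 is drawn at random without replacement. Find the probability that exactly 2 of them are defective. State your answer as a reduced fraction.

There are C(9,4) = 126 ways to choose 4 from 9.
Selections with exactly 2 defective: choose 2 of the 5 defective and 2 of the 4 working, C(5,2)·C(4,2) = 10·6 = 60.
Probability = 60/126 = 10/21.

10/21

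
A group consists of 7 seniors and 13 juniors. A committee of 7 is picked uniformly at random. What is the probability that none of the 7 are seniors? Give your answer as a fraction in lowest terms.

There are C(20,7) = 77520 possible selections.
Selections with no seniors (all juniors): C(13,7) = 1716.
Probability = 1716/77520 = 143/6460.

143/6460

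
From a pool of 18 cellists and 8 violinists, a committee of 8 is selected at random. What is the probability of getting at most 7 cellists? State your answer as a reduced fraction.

10619/10925

Total selections: C(26,8) = 1562275.
Favorable selections (at most 7 cellists): C(18,0)·C(8,8) + C(18,1)·C(8,7) + C(18,2)·C(8,6) + C(18,3)·C(8,5) + C(18,4)·C(8,4) + C(18,5)·C(8,3) + C(18,6)·C(8,2) + C(18,7)·C(8,1) = 1 + 144 + 4284 + 45696 + 214200 + 479808 + 519792 + 254592 = 1518517.
Probability = 1518517/1562275 = 10619/10925.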